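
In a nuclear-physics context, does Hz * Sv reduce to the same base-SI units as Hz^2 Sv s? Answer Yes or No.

Left side:
  Hz = s⁻¹.
  Sv = m²·s⁻².
  Combining: Hz·Sv = s⁻¹ · (m²·s⁻²) = m²·s⁻³.
Right side:
  Hz = 1/s = s⁻¹ (frequency is cycles per second).
  So Hz² = s⁻².
  Sv = J/kg (equivalent dose = energy per mass),
      = m²·s⁻².
  Combining: Hz²·Sv·s = s⁻² · (m²·s⁻²) · s = m²·s⁻³.
Both reduce to m²·s⁻³.

Yes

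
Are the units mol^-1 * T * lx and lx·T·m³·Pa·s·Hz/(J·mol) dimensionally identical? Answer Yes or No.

Left side:
  T = Wb/m² (flux density = flux per area),
      = kg·s⁻²·A⁻¹.
  lx = lm/m² (illuminance = luminous flux per area),
      = m⁻²·cd.
  Combining: mol⁻¹·T·lx = mol⁻¹ · (kg·s⁻²·A⁻¹) · (m⁻²·cd) = kg·m⁻²·s⁻²·A⁻¹·mol⁻¹·cd.
Right side:
  J = kg·m²·s⁻².
  So J⁻¹ = kg⁻¹·m⁻²·s².
  lx = m⁻²·cd.
  T = kg·s⁻²·A⁻¹.
  Pa = kg·m⁻¹·s⁻².
  Hz = s⁻¹.
  Combining: J⁻¹·lx·T·mol⁻¹·m³·Pa·s·Hz = (kg⁻¹·m⁻²·s²) · (m⁻²·cd) · (kg·s⁻²·A⁻¹) · mol⁻¹ · m³ · (kg·m⁻¹·s⁻²) · s · s⁻¹ = kg·m⁻²·s⁻²·A⁻¹·mol⁻¹·cd.
Both reduce to kg·m⁻²·s⁻²·A⁻¹·mol⁻¹·cd.

Yes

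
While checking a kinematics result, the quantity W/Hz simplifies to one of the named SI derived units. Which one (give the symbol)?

J

Hz = 1/s = s⁻¹ (frequency is cycles per second).
So Hz⁻¹ = s.
W = J/s (power = energy per time),
    = kg·m²·s⁻³.
Combining: Hz⁻¹·W = s · (kg·m²·s⁻³) = kg·m²·s⁻².
kg·m²·s⁻² is the base-SI form of the joule.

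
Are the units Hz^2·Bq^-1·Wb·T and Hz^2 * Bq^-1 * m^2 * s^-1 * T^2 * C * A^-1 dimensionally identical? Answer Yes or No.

Left side:
  Hz = s⁻¹.
  So Hz² = s⁻².
  Bq = s⁻¹.
  So Bq⁻¹ = s.
  Wb = kg·m²·s⁻²·A⁻¹.
  T = kg·s⁻²·A⁻¹.
  Combining: Hz²·Bq⁻¹·Wb·T = s⁻² · s · (kg·m²·s⁻²·A⁻¹) · (kg·s⁻²·A⁻¹) = kg²·m²·s⁻⁵·A⁻².
Right side:
  Hz = 1/s = s⁻¹ (frequency is cycles per second).
  So Hz² = s⁻².
  Bq = 1/s = s⁻¹ (activity is decays per second).
  So Bq⁻¹ = s.
  T = Wb/m² (flux density = flux per area),
      = kg·s⁻²·A⁻¹.
  So T² = kg²·s⁻⁴·A⁻².
  C = A·s = s·A (charge = current × time).
  Combining: Hz²·Bq⁻¹·m²·s⁻¹·T²·C·A⁻¹ = s⁻² · s · m² · s⁻¹ · (kg²·s⁻⁴·A⁻²) · (s·A) · A⁻¹ = kg²·m²·s⁻⁵·A⁻².
Both reduce to kg²·m²·s⁻⁵·A⁻².

Yes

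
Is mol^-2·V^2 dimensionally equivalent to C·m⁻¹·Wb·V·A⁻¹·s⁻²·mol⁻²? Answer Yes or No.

No

Left side:
  V = W/A (potential = power per current),
      = kg·m²·s⁻³·A⁻¹.
  So V² = kg²·m⁴·s⁻⁶·A⁻².
  Combining: mol⁻²·V² = mol⁻² · (kg²·m⁴·s⁻⁶·A⁻²) = kg²·m⁴·s⁻⁶·A⁻²·mol⁻².
Right side:
  C = s·A.
  Wb = kg·m²·s⁻²·A⁻¹.
  V = kg·m²·s⁻³·A⁻¹.
  Combining: C·m⁻¹·Wb·V·A⁻¹·s⁻²·mol⁻² = (s·A) · m⁻¹ · (kg·m²·s⁻²·A⁻¹) · (kg·m²·s⁻³·A⁻¹) · A⁻¹ · s⁻² · mol⁻² = kg²·m³·s⁻⁶·A⁻²·mol⁻².
Left is kg²·m⁴·s⁻⁶·A⁻²·mol⁻²; right is kg²·m³·s⁻⁶·A⁻²·mol⁻² — different.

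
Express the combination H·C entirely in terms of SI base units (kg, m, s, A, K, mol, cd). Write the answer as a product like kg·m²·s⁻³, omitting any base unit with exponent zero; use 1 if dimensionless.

kg·m²·s⁻¹·A⁻¹

H = kg·m²·s⁻²·A⁻².
C = s·A.
Combining: H·C = (kg·m²·s⁻²·A⁻²) · (s·A) = kg·m²·s⁻¹·A⁻¹.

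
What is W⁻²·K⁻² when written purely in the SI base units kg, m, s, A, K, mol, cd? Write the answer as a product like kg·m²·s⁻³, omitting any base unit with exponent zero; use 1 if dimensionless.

W = J/s (power = energy per time),
    = kg·m²·s⁻³.
So W⁻² = kg⁻²·m⁻⁴·s⁶.
Combining: W⁻²·K⁻² = (kg⁻²·m⁻⁴·s⁶) · K⁻² = kg⁻²·m⁻⁴·s⁶·K⁻².

kg⁻²·m⁻⁴·s⁶·K⁻²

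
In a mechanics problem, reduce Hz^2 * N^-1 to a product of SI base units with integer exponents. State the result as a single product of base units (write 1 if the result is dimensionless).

Hz = 1/s = s⁻¹ (frequency is cycles per second).
So Hz² = s⁻².
N = kg·m/s² = kg·m·s⁻² (force = mass × acceleration).
So N⁻¹ = kg⁻¹·m⁻¹·s².
Combining: Hz²·N⁻¹ = s⁻² · (kg⁻¹·m⁻¹·s²) = kg⁻¹·m⁻¹.

kg⁻¹·m⁻¹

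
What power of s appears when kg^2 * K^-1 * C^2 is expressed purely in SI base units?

C = A·s = s·A (charge = current × time).
So C² = s²·A².
Combining: kg²·K⁻¹·C² = kg² · K⁻¹ · (s²·A²) = kg²·s²·A²·K⁻¹.
The exponent of s is 2.

2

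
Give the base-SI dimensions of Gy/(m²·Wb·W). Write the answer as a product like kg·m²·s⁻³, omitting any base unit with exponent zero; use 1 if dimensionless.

kg⁻²·m⁻⁴·s³·A

Gy = m²·s⁻².
Wb = kg·m²·s⁻²·A⁻¹.
So Wb⁻¹ = kg⁻¹·m⁻²·s²·A.
W = kg·m²·s⁻³.
So W⁻¹ = kg⁻¹·m⁻²·s³.
Combining: Gy·m⁻²·Wb⁻¹·W⁻¹ = (m²·s⁻²) · m⁻² · (kg⁻¹·m⁻²·s²·A) · (kg⁻¹·m⁻²·s³) = kg⁻²·m⁻⁴·s³·A.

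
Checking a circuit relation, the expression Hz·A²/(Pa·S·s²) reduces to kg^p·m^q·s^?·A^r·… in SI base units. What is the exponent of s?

-4

Hz = 1/s = s⁻¹ (frequency is cycles per second).
Pa = N/m² (pressure = force per area),
    = kg·m⁻¹·s⁻².
So Pa⁻¹ = kg⁻¹·m·s².
S = 1/Ω (conductance is reciprocal resistance),
    = kg⁻¹·m⁻²·s³·A².
So S⁻¹ = kg·m²·s⁻³·A⁻².
Combining: Hz·Pa⁻¹·A²·S⁻¹·s⁻² = s⁻¹ · (kg⁻¹·m·s²) · A² · (kg·m²·s⁻³·A⁻²) · s⁻² = m³·s⁻⁴.
The exponent of s is -4.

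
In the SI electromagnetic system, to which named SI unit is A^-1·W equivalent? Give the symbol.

V

W = kg·m²·s⁻³.
Combining: A⁻¹·W = A⁻¹ · (kg·m²·s⁻³) = kg·m²·s⁻³·A⁻¹.
kg·m²·s⁻³·A⁻¹ is the base-SI form of the volt.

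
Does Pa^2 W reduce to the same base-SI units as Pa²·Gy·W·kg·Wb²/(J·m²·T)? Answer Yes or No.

No

Left side:
  Pa = N/m² (pressure = force per area),
      = kg·m⁻¹·s⁻².
  So Pa² = kg²·m⁻²·s⁻⁴.
  W = J/s (power = energy per time),
      = kg·m²·s⁻³.
  Combining: Pa²·W = (kg²·m⁻²·s⁻⁴) · (kg·m²·s⁻³) = kg³·s⁻⁷.
Right side:
  J = N·m (work = force × distance),
      = kg·m²·s⁻².
  So J⁻¹ = kg⁻¹·m⁻²·s².
  Pa = N/m² (pressure = force per area),
      = kg·m⁻¹·s⁻².
  So Pa² = kg²·m⁻²·s⁻⁴.
  Gy = J/kg (absorbed dose = energy per mass),
      = m²·s⁻².
  W = J/s (power = energy per time),
      = kg·m²·s⁻³.
  T = Wb/m² (flux density = flux per area),
      = kg·s⁻²·A⁻¹.
  So T⁻¹ = kg⁻¹·s²·A.
  Wb = V·s (flux: a volt is a weber per second),
      = kg·m²·s⁻²·A⁻¹.
  So Wb² = kg²·m⁴·s⁻⁴·A⁻².
  Combining: J⁻¹·Pa²·Gy·W·m⁻²·kg·T⁻¹·Wb² = (kg⁻¹·m⁻²·s²) · (kg²·m⁻²·s⁻⁴) · (m²·s⁻²) · (kg·m²·s⁻³) · m⁻² · kg · (kg⁻¹·s²·A) · (kg²·m⁴·s⁻⁴·A⁻²) = kg⁴·m²·s⁻⁹·A⁻¹.
Left is kg³·s⁻⁷; right is kg⁴·m²·s⁻⁹·A⁻¹ — different.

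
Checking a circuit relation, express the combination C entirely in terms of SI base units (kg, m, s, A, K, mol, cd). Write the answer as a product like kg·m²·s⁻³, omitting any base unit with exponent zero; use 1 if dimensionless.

C = A·s = s·A (charge = current × time).

s·A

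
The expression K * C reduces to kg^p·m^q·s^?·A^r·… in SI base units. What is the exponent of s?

C = s·A.
Combining: K·C = K · (s·A) = s·A·K.
The exponent of s is 1.

1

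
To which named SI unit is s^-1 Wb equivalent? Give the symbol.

Wb = V·s (flux: a volt is a weber per second),
    = kg·m²·s⁻²·A⁻¹.
Combining: s⁻¹·Wb = s⁻¹ · (kg·m²·s⁻²·A⁻¹) = kg·m²·s⁻³·A⁻¹.
kg·m²·s⁻³·A⁻¹ is the base-SI form of the volt.

V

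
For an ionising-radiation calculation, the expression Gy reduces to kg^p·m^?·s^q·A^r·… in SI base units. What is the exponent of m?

Gy = m²·s⁻².
The exponent of m is 2.

2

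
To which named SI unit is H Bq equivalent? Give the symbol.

Ω

H = Wb/A (inductance = flux per current),
    = kg·m²·s⁻²·A⁻².
Bq = 1/s = s⁻¹ (activity is decays per second).
Combining: H·Bq = (kg·m²·s⁻²·A⁻²) · s⁻¹ = kg·m²·s⁻³·A⁻².
kg·m²·s⁻³·A⁻² is the base-SI form of the ohm.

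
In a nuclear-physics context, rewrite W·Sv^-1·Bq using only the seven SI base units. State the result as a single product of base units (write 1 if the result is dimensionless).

kg·s⁻²

W = kg·m²·s⁻³.
Sv = m²·s⁻².
So Sv⁻¹ = m⁻²·s².
Bq = s⁻¹.
Combining: W·Sv⁻¹·Bq = (kg·m²·s⁻³) · (m⁻²·s²) · s⁻¹ = kg·s⁻².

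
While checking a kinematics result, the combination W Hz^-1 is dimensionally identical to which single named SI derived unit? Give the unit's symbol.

J

W = J/s (power = energy per time),
    = kg·m²·s⁻³.
Hz = 1/s = s⁻¹ (frequency is cycles per second).
So Hz⁻¹ = s.
Combining: W·Hz⁻¹ = (kg·m²·s⁻³) · s = kg·m²·s⁻².
kg·m²·s⁻² is the base-SI form of the joule.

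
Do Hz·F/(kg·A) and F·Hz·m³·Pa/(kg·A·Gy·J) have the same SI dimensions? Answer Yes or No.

No

Left side:
  Hz = 1/s = s⁻¹ (frequency is cycles per second).
  F = C/V (capacitance = charge per voltage),
      = A·s/(kg·m²·s⁻³·A⁻¹) (substituting C and V),
      = kg⁻¹·m⁻²·s⁴·A².
  Combining: Hz·kg⁻¹·F·A⁻¹ = s⁻¹ · kg⁻¹ · (kg⁻¹·m⁻²·s⁴·A²) · A⁻¹ = kg⁻²·m⁻²·s³·A.
Right side:
  F = C/V (capacitance = charge per voltage),
      = A·s/(kg·m²·s⁻³·A⁻¹) (substituting C and V),
      = kg⁻¹·m⁻²·s⁴·A².
  Gy = J/kg (absorbed dose = energy per mass),
      = m²·s⁻².
  So Gy⁻¹ = m⁻²·s².
  Hz = 1/s = s⁻¹ (frequency is cycles per second).
  J = N·m (work = force × distance),
      = kg·m²·s⁻².
  So J⁻¹ = kg⁻¹·m⁻²·s².
  Pa = N/m² (pressure = force per area),
      = kg·m⁻¹·s⁻².
  Combining: kg⁻¹·A⁻¹·F·Gy⁻¹·Hz·m³·J⁻¹·Pa = kg⁻¹ · A⁻¹ · (kg⁻¹·m⁻²·s⁴·A²) · (m⁻²·s²) · s⁻¹ · m³ · (kg⁻¹·m⁻²·s²) · (kg·m⁻¹·s⁻²) = kg⁻²·m⁻⁴·s⁵·A.
Left is kg⁻²·m⁻²·s³·A; right is kg⁻²·m⁻⁴·s⁵·A — different.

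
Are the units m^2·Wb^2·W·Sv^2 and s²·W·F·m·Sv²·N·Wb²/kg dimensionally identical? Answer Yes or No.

Left side:
  Wb = V·s (flux: a volt is a weber per second),
      = kg·m²·s⁻²·A⁻¹.
  So Wb² = kg²·m⁴·s⁻⁴·A⁻².
  W = J/s (power = energy per time),
      = kg·m²·s⁻³.
  Sv = J/kg (equivalent dose = energy per mass),
      = m²·s⁻².
  So Sv² = m⁴·s⁻⁴.
  Combining: m²·Wb²·W·Sv² = m² · (kg²·m⁴·s⁻⁴·A⁻²) · (kg·m²·s⁻³) · (m⁴·s⁻⁴) = kg³·m¹²·s⁻¹¹·A⁻².
Right side:
  W = J/s (power = energy per time),
      = kg·m²·s⁻³.
  F = C/V (capacitance = charge per voltage),
      = A·s/(kg·m²·s⁻³·A⁻¹) (substituting C and V),
      = kg⁻¹·m⁻²·s⁴·A².
  Sv = J/kg (equivalent dose = energy per mass),
      = m²·s⁻².
  So Sv² = m⁴·s⁻⁴.
  N = kg·m/s² = kg·m·s⁻² (force = mass × acceleration).
  Wb = V·s (flux: a volt is a weber per second),
      = kg·m²·s⁻²·A⁻¹.
  So Wb² = kg²·m⁴·s⁻⁴·A⁻².
  Combining: s²·W·kg⁻¹·F·m·Sv²·N·Wb² = s² · (kg·m²·s⁻³) · kg⁻¹ · (kg⁻¹·m⁻²·s⁴·A²) · m · (m⁴·s⁻⁴) · (kg·m·s⁻²) · (kg²·m⁴·s⁻⁴·A⁻²) = kg²·m¹⁰·s⁻⁷.
Left is kg³·m¹²·s⁻¹¹·A⁻²; right is kg²·m¹⁰·s⁻⁷ — different.

No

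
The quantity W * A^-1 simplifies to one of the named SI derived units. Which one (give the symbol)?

V

W = J/s (power = energy per time),
    = kg·m²·s⁻³.
Combining: W·A⁻¹ = (kg·m²·s⁻³) · A⁻¹ = kg·m²·s⁻³·A⁻¹.
kg·m²·s⁻³·A⁻¹ is the base-SI form of the volt.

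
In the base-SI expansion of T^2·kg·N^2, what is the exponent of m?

2

T = Wb/m² (flux density = flux per area),
    = kg·s⁻²·A⁻¹.
So T² = kg²·s⁻⁴·A⁻².
N = kg·m/s² = kg·m·s⁻² (force = mass × acceleration).
So N² = kg²·m²·s⁻⁴.
Combining: T²·kg·N² = (kg²·s⁻⁴·A⁻²) · kg · (kg²·m²·s⁻⁴) = kg⁵·m²·s⁻⁸·A⁻².
The exponent of m is 2.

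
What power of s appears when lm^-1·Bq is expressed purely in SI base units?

lm = cd.
So lm⁻¹ = cd⁻¹.
Bq = s⁻¹.
Combining: lm⁻¹·Bq = cd⁻¹ · s⁻¹ = s⁻¹·cd⁻¹.
The exponent of s is -1.

-1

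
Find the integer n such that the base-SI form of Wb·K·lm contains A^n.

-1

Wb = kg·m²·s⁻²·A⁻¹.
lm = cd.
Combining: Wb·K·lm = (kg·m²·s⁻²·A⁻¹) · K · cd = kg·m²·s⁻²·A⁻¹·K·cd.
The exponent of A is -1.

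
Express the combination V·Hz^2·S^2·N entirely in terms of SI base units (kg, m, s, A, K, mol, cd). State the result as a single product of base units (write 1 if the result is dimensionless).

m⁻¹·s⁻¹·A³

V = kg·m²·s⁻³·A⁻¹.
Hz = s⁻¹.
So Hz² = s⁻².
S = kg⁻¹·m⁻²·s³·A².
So S² = kg⁻²·m⁻⁴·s⁶·A⁴.
N = kg·m·s⁻².
Combining: V·Hz²·S²·N = (kg·m²·s⁻³·A⁻¹) · s⁻² · (kg⁻²·m⁻⁴·s⁶·A⁴) · (kg·m·s⁻²) = m⁻¹·s⁻¹·A³.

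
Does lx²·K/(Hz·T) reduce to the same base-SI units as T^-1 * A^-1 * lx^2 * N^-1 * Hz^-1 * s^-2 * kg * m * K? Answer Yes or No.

No

Left side:
  lx = lm/m² (illuminance = luminous flux per area),
      = m⁻²·cd.
  So lx² = m⁻⁴·cd².
  Hz = 1/s = s⁻¹ (frequency is cycles per second).
  So Hz⁻¹ = s.
  T = Wb/m² (flux density = flux per area),
      = kg·s⁻²·A⁻¹.
  So T⁻¹ = kg⁻¹·s²·A.
  Combining: lx²·Hz⁻¹·T⁻¹·K = (m⁻⁴·cd²) · s · (kg⁻¹·s²·A) · K = kg⁻¹·m⁻⁴·s³·A·K·cd².
Right side:
  T = Wb/m² (flux density = flux per area),
      = kg·s⁻²·A⁻¹.
  So T⁻¹ = kg⁻¹·s²·A.
  lx = lm/m² (illuminance = luminous flux per area),
      = m⁻²·cd.
  So lx² = m⁻⁴·cd².
  N = kg·m/s² = kg·m·s⁻² (force = mass × acceleration).
  So N⁻¹ = kg⁻¹·m⁻¹·s².
  Hz = 1/s = s⁻¹ (frequency is cycles per second).
  So Hz⁻¹ = s.
  Combining: T⁻¹·A⁻¹·lx²·N⁻¹·Hz⁻¹·s⁻²·kg·m·K = (kg⁻¹·s²·A) · A⁻¹ · (m⁻⁴·cd²) · (kg⁻¹·m⁻¹·s²) · s · s⁻² · kg · m · K = kg⁻¹·m⁻⁴·s³·K·cd².
Left is kg⁻¹·m⁻⁴·s³·A·K·cd²; right is kg⁻¹·m⁻⁴·s³·K·cd² — different.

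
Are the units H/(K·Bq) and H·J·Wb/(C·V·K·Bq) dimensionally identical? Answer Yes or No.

Left side:
  H = Wb/A (inductance = flux per current),
      = kg·m²·s⁻²·A⁻².
  Bq = 1/s = s⁻¹ (activity is decays per second).
  So Bq⁻¹ = s.
  Combining: H·K⁻¹·Bq⁻¹ = (kg·m²·s⁻²·A⁻²) · K⁻¹ · s = kg·m²·s⁻¹·A⁻²·K⁻¹.
Right side:
  H = Wb/A (inductance = flux per current),
      = kg·m²·s⁻²·A⁻².
  C = A·s = s·A (charge = current × time).
  So C⁻¹ = s⁻¹·A⁻¹.
  J = N·m (work = force × distance),
      = kg·m²·s⁻².
  Wb = V·s (flux: a volt is a weber per second),
      = kg·m²·s⁻²·A⁻¹.
  V = W/A (potential = power per current),
      = kg·m²·s⁻³·A⁻¹.
  So V⁻¹ = kg⁻¹·m⁻²·s³·A.
  Bq = 1/s = s⁻¹ (activity is decays per second).
  So Bq⁻¹ = s.
  Combining: H·C⁻¹·J·Wb·V⁻¹·K⁻¹·Bq⁻¹ = (kg·m²·s⁻²·A⁻²) · (s⁻¹·A⁻¹) · (kg·m²·s⁻²) · (kg·m²·s⁻²·A⁻¹) · (kg⁻¹·m⁻²·s³·A) · K⁻¹ · s = kg²·m⁴·s⁻³·A⁻³·K⁻¹.
Left is kg·m²·s⁻¹·A⁻²·K⁻¹; right is kg²·m⁴·s⁻³·A⁻³·K⁻¹ — different.

No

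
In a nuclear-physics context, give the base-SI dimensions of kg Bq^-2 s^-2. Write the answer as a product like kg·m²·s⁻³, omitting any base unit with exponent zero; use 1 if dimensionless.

Bq = s⁻¹.
So Bq⁻² = s².
Combining: kg·Bq⁻²·s⁻² = kg · s² · s⁻² = kg.

kg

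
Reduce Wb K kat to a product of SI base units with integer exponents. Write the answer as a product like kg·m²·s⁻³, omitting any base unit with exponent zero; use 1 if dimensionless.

kg·m²·s⁻³·A⁻¹·K·mol

Wb = V·s (flux: a volt is a weber per second),
    = kg·m²·s⁻²·A⁻¹.
kat = mol/s = s⁻¹·mol (catalytic activity).
Combining: Wb·K·kat = (kg·m²·s⁻²·A⁻¹) · K · (s⁻¹·mol) = kg·m²·s⁻³·A⁻¹·K·mol.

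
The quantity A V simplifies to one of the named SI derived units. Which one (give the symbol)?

W

V = W/A (potential = power per current),
    = kg·m²·s⁻³·A⁻¹.
Combining: A·V = A · (kg·m²·s⁻³·A⁻¹) = kg·m²·s⁻³.
kg·m²·s⁻³ is the base-SI form of the watt.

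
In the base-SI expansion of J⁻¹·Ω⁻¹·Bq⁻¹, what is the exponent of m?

-4

J = kg·m²·s⁻².
So J⁻¹ = kg⁻¹·m⁻²·s².
Ω = kg·m²·s⁻³·A⁻².
So Ω⁻¹ = kg⁻¹·m⁻²·s³·A².
Bq = s⁻¹.
So Bq⁻¹ = s.
Combining: J⁻¹·Ω⁻¹·Bq⁻¹ = (kg⁻¹·m⁻²·s²) · (kg⁻¹·m⁻²·s³·A²) · s = kg⁻²·m⁻⁴·s⁶·A².
The exponent of m is -4.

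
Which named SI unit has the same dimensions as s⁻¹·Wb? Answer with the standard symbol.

Wb = V·s (flux: a volt is a weber per second),
    = kg·m²·s⁻²·A⁻¹.
Combining: s⁻¹·Wb = s⁻¹ · (kg·m²·s⁻²·A⁻¹) = kg·m²·s⁻³·A⁻¹.
kg·m²·s⁻³·A⁻¹ is the base-SI form of the volt.

V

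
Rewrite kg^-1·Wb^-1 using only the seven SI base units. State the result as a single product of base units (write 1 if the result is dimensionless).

kg⁻²·m⁻²·s²·A

Wb = V·s (flux: a volt is a weber per second),
    = kg·m²·s⁻²·A⁻¹.
So Wb⁻¹ = kg⁻¹·m⁻²·s²·A.
Combining: kg⁻¹·Wb⁻¹ = kg⁻¹ · (kg⁻¹·m⁻²·s²·A) = kg⁻²·m⁻²·s²·A.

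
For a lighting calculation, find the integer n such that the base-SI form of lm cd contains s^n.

lm = cd.
Combining: lm·cd = cd · cd = cd².
The exponent of s is 0.

0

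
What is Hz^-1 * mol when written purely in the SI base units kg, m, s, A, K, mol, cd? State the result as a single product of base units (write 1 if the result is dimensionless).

Hz = 1/s = s⁻¹ (frequency is cycles per second).
So Hz⁻¹ = s.
Combining: Hz⁻¹·mol = s · mol = s·mol.

s·mol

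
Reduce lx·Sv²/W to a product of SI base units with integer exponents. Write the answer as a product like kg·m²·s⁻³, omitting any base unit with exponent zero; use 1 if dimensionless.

W = kg·m²·s⁻³.
So W⁻¹ = kg⁻¹·m⁻²·s³.
lx = m⁻²·cd.
Sv = m²·s⁻².
So Sv² = m⁴·s⁻⁴.
Combining: W⁻¹·lx·Sv² = (kg⁻¹·m⁻²·s³) · (m⁻²·cd) · (m⁴·s⁻⁴) = kg⁻¹·s⁻¹·cd.

kg⁻¹·s⁻¹·cd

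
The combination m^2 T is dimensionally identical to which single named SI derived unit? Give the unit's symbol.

Wb

T = kg·s⁻²·A⁻¹.
Combining: m²·T = m² · (kg·s⁻²·A⁻¹) = kg·m²·s⁻²·A⁻¹.
kg·m²·s⁻²·A⁻¹ is the base-SI form of the weber.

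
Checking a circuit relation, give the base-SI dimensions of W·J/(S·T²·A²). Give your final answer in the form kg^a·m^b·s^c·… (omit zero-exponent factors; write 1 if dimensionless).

kg·m⁶·s⁻⁴·A⁻²

W = kg·m²·s⁻³.
J = kg·m²·s⁻².
S = kg⁻¹·m⁻²·s³·A².
So S⁻¹ = kg·m²·s⁻³·A⁻².
T = kg·s⁻²·A⁻¹.
So T⁻² = kg⁻²·s⁴·A².
Combining: W·J·S⁻¹·T⁻²·A⁻² = (kg·m²·s⁻³) · (kg·m²·s⁻²) · (kg·m²·s⁻³·A⁻²) · (kg⁻²·s⁴·A²) · A⁻² = kg·m⁶·s⁻⁴·A⁻².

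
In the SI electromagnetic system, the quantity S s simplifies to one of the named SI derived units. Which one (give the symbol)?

S = 1/Ω (conductance is reciprocal resistance),
    = kg⁻¹·m⁻²·s³·A².
Combining: S·s = (kg⁻¹·m⁻²·s³·A²) · s = kg⁻¹·m⁻²·s⁴·A².
kg⁻¹·m⁻²·s⁴·A² is the base-SI form of the farad.

F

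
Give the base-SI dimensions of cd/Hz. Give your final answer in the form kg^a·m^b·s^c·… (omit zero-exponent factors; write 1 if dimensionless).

Hz = s⁻¹.
So Hz⁻¹ = s.
Combining: Hz⁻¹·cd = s · cd = s·cd.

s·cd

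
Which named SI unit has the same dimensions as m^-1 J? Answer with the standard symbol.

N

J = kg·m²·s⁻².
Combining: m⁻¹·J = m⁻¹ · (kg·m²·s⁻²) = kg·m·s⁻².
kg·m·s⁻² is the base-SI form of the newton.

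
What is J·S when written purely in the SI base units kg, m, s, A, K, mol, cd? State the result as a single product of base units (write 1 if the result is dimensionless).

J = kg·m²·s⁻².
S = kg⁻¹·m⁻²·s³·A².
Combining: J·S = (kg·m²·s⁻²) · (kg⁻¹·m⁻²·s³·A²) = s·A².

s·A²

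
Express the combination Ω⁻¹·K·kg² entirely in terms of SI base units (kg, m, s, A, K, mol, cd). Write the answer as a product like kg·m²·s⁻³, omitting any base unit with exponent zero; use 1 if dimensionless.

Ω = kg·m²·s⁻³·A⁻².
So Ω⁻¹ = kg⁻¹·m⁻²·s³·A².
Combining: Ω⁻¹·K·kg² = (kg⁻¹·m⁻²·s³·A²) · K · kg² = kg·m⁻²·s³·A²·K.

kg·m⁻²·s³·A²·K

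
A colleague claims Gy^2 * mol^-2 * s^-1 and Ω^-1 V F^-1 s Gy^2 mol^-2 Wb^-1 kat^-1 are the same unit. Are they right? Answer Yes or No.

No

Left side:
  Gy = m²·s⁻².
  So Gy² = m⁴·s⁻⁴.
  Combining: Gy²·mol⁻²·s⁻¹ = (m⁴·s⁻⁴) · mol⁻² · s⁻¹ = m⁴·s⁻⁵·mol⁻².
Right side:
  Ω = kg·m²·s⁻³·A⁻².
  So Ω⁻¹ = kg⁻¹·m⁻²·s³·A².
  V = kg·m²·s⁻³·A⁻¹.
  F = kg⁻¹·m⁻²·s⁴·A².
  So F⁻¹ = kg·m²·s⁻⁴·A⁻².
  Gy = m²·s⁻².
  So Gy² = m⁴·s⁻⁴.
  Wb = kg·m²·s⁻²·A⁻¹.
  So Wb⁻¹ = kg⁻¹·m⁻²·s²·A.
  kat = s⁻¹·mol.
  So kat⁻¹ = s·mol⁻¹.
  Combining: Ω⁻¹·V·F⁻¹·s·Gy²·mol⁻²·Wb⁻¹·kat⁻¹ = (kg⁻¹·m⁻²·s³·A²) · (kg·m²·s⁻³·A⁻¹) · (kg·m²·s⁻⁴·A⁻²) · s · (m⁴·s⁻⁴) · mol⁻² · (kg⁻¹·m⁻²·s²·A) · (s·mol⁻¹) = m⁴·s⁻⁴·mol⁻³.
Left is m⁴·s⁻⁵·mol⁻²; right is m⁴·s⁻⁴·mol⁻³ — different.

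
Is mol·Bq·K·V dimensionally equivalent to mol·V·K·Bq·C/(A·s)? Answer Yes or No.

Left side:
  Bq = 1/s = s⁻¹ (activity is decays per second).
  V = W/A (potential = power per current),
      = kg·m²·s⁻³·A⁻¹.
  Combining: mol·Bq·K·V = mol · s⁻¹ · K · (kg·m²·s⁻³·A⁻¹) = kg·m²·s⁻⁴·A⁻¹·K·mol.
Right side:
  V = W/A (potential = power per current),
      = kg·m²·s⁻³·A⁻¹.
  Bq = 1/s = s⁻¹ (activity is decays per second).
  C = A·s = s·A (charge = current × time).
  Combining: mol·V·K·Bq·C·A⁻¹·s⁻¹ = mol · (kg·m²·s⁻³·A⁻¹) · K · s⁻¹ · (s·A) · A⁻¹ · s⁻¹ = kg·m²·s⁻⁴·A⁻¹·K·mol.
Both reduce to kg·m²·s⁻⁴·A⁻¹·K·mol.

Yes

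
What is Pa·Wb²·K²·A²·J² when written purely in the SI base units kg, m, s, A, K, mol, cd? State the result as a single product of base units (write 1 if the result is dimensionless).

Pa = kg·m⁻¹·s⁻².
Wb = kg·m²·s⁻²·A⁻¹.
So Wb² = kg²·m⁴·s⁻⁴·A⁻².
J = kg·m²·s⁻².
So J² = kg²·m⁴·s⁻⁴.
Combining: Pa·Wb²·K²·A²·J² = (kg·m⁻¹·s⁻²) · (kg²·m⁴·s⁻⁴·A⁻²) · K² · A² · (kg²·m⁴·s⁻⁴) = kg⁵·m⁷·s⁻¹⁰·K².

kg⁵·m⁷·s⁻¹⁰·K²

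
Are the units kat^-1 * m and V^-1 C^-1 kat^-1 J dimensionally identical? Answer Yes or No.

Left side:
  kat = mol/s = s⁻¹·mol (catalytic activity).
  So kat⁻¹ = s·mol⁻¹.
  Combining: kat⁻¹·m = (s·mol⁻¹) · m = m·s·mol⁻¹.
Right side:
  V = W/A (potential = power per current),
      = kg·m²·s⁻³·A⁻¹.
  So V⁻¹ = kg⁻¹·m⁻²·s³·A.
  C = A·s = s·A (charge = current × time).
  So C⁻¹ = s⁻¹·A⁻¹.
  kat = mol/s = s⁻¹·mol (catalytic activity).
  So kat⁻¹ = s·mol⁻¹.
  J = N·m (work = force × distance),
      = kg·m²·s⁻².
  Combining: V⁻¹·C⁻¹·kat⁻¹·J = (kg⁻¹·m⁻²·s³·A) · (s⁻¹·A⁻¹) · (s·mol⁻¹) · (kg·m²·s⁻²) = s·mol⁻¹.
Left is m·s·mol⁻¹; right is s·mol⁻¹ — different.

No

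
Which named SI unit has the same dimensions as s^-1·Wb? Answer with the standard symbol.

Wb = kg·m²·s⁻²·A⁻¹.
Combining: s⁻¹·Wb = s⁻¹ · (kg·m²·s⁻²·A⁻¹) = kg·m²·s⁻³·A⁻¹.
kg·m²·s⁻³·A⁻¹ is the base-SI form of the volt.

V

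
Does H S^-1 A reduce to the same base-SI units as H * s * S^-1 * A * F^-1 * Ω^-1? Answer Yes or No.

Yes

Left side:
  H = kg·m²·s⁻²·A⁻².
  S = kg⁻¹·m⁻²·s³·A².
  So S⁻¹ = kg·m²·s⁻³·A⁻².
  Combining: H·S⁻¹·A = (kg·m²·s⁻²·A⁻²) · (kg·m²·s⁻³·A⁻²) · A = kg²·m⁴·s⁻⁵·A⁻³.
Right side:
  H = Wb/A (inductance = flux per current),
      = kg·m²·s⁻²·A⁻².
  S = 1/Ω (conductance is reciprocal resistance),
      = kg⁻¹·m⁻²·s³·A².
  So S⁻¹ = kg·m²·s⁻³·A⁻².
  F = C/V (capacitance = charge per voltage),
      = A·s/(kg·m²·s⁻³·A⁻¹) (substituting C and V),
      = kg⁻¹·m⁻²·s⁴·A².
  So F⁻¹ = kg·m²·s⁻⁴·A⁻².
  Ω = V/A (resistance = voltage per current),
      = kg·m²·s⁻³·A⁻².
  So Ω⁻¹ = kg⁻¹·m⁻²·s³·A².
  Combining: H·s·S⁻¹·A·F⁻¹·Ω⁻¹ = (kg·m²·s⁻²·A⁻²) · s · (kg·m²·s⁻³·A⁻²) · A · (kg·m²·s⁻⁴·A⁻²) · (kg⁻¹·m⁻²·s³·A²) = kg²·m⁴·s⁻⁵·A⁻³.
Both reduce to kg²·m⁴·s⁻⁵·A⁻³.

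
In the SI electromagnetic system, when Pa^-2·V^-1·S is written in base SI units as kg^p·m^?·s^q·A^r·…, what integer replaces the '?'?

Pa = N/m² (pressure = force per area),
    = kg·m⁻¹·s⁻².
So Pa⁻² = kg⁻²·m²·s⁴.
V = W/A (potential = power per current),
    = kg·m²·s⁻³·A⁻¹.
So V⁻¹ = kg⁻¹·m⁻²·s³·A.
S = 1/Ω (conductance is reciprocal resistance),
    = kg⁻¹·m⁻²·s³·A².
Combining: Pa⁻²·V⁻¹·S = (kg⁻²·m²·s⁴) · (kg⁻¹·m⁻²·s³·A) · (kg⁻¹·m⁻²·s³·A²) = kg⁻⁴·m⁻²·s¹⁰·A³.
The exponent of m is -2.

-2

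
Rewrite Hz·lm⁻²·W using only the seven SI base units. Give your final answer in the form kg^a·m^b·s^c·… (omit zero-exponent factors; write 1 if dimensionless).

Hz = 1/s = s⁻¹ (frequency is cycles per second).
lm = cd·sr = cd (luminous flux; sr is dimensionless).
So lm⁻² = cd⁻².
W = J/s (power = energy per time),
    = kg·m²·s⁻³.
Combining: Hz·lm⁻²·W = s⁻¹ · cd⁻² · (kg·m²·s⁻³) = kg·m²·s⁻⁴·cd⁻².

kg·m²·s⁻⁴·cd⁻²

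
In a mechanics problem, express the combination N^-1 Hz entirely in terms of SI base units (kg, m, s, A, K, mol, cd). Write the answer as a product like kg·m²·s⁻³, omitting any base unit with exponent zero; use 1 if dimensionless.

N = kg·m·s⁻².
So N⁻¹ = kg⁻¹·m⁻¹·s².
Hz = s⁻¹.
Combining: N⁻¹·Hz = (kg⁻¹·m⁻¹·s²) · s⁻¹ = kg⁻¹·m⁻¹·s.

kg⁻¹·m⁻¹·s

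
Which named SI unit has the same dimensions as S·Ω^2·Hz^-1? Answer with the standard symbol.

S = 1/Ω (conductance is reciprocal resistance),
    = kg⁻¹·m⁻²·s³·A².
Ω = V/A (resistance = voltage per current),
    = kg·m²·s⁻³·A⁻².
So Ω² = kg²·m⁴·s⁻⁶·A⁻⁴.
Hz = 1/s = s⁻¹ (frequency is cycles per second).
So Hz⁻¹ = s.
Combining: S·Ω²·Hz⁻¹ = (kg⁻¹·m⁻²·s³·A²) · (kg²·m⁴·s⁻⁶·A⁻⁴) · s = kg·m²·s⁻²·A⁻².
kg·m²·s⁻²·A⁻² is the base-SI form of the henry.

H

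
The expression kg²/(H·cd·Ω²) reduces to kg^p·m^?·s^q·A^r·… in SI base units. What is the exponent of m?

H = Wb/A (inductance = flux per current),
    = kg·m²·s⁻²·A⁻².
So H⁻¹ = kg⁻¹·m⁻²·s²·A².
Ω = V/A (resistance = voltage per current),
    = kg·m²·s⁻³·A⁻².
So Ω⁻² = kg⁻²·m⁻⁴·s⁶·A⁴.
Combining: kg²·H⁻¹·cd⁻¹·Ω⁻² = kg² · (kg⁻¹·m⁻²·s²·A²) · cd⁻¹ · (kg⁻²·m⁻⁴·s⁶·A⁴) = kg⁻¹·m⁻⁶·s⁸·A⁶·cd⁻¹.
The exponent of m is -6.

-6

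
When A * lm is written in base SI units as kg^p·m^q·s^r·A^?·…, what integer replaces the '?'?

lm = cd·sr = cd (luminous flux; sr is dimensionless).
Combining: A·lm = A · cd = A·cd.
The exponent of A is 1.

1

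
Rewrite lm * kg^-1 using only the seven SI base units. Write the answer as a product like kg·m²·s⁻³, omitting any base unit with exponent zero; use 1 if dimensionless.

lm = cd·sr = cd (luminous flux; sr is dimensionless).
Combining: lm·kg⁻¹ = cd · kg⁻¹ = kg⁻¹·cd.

kg⁻¹·cd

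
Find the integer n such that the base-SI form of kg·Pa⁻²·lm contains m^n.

2

Pa = N/m² (pressure = force per area),
    = kg·m⁻¹·s⁻².
So Pa⁻² = kg⁻²·m²·s⁴.
lm = cd·sr = cd (luminous flux; sr is dimensionless).
Combining: kg·Pa⁻²·lm = kg · (kg⁻²·m²·s⁴) · cd = kg⁻¹·m²·s⁴·cd.
The exponent of m is 2.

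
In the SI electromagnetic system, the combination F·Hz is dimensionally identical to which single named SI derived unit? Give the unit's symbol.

F = kg⁻¹·m⁻²·s⁴·A².
Hz = s⁻¹.
Combining: F·Hz = (kg⁻¹·m⁻²·s⁴·A²) · s⁻¹ = kg⁻¹·m⁻²·s³·A².
kg⁻¹·m⁻²·s³·A² is the base-SI form of the siemens.

S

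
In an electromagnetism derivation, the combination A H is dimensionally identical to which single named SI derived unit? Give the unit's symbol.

Wb

H = Wb/A (inductance = flux per current),
    = kg·m²·s⁻²·A⁻².
Combining: A·H = A · (kg·m²·s⁻²·A⁻²) = kg·m²·s⁻²·A⁻¹.
kg·m²·s⁻²·A⁻¹ is the base-SI form of the weber.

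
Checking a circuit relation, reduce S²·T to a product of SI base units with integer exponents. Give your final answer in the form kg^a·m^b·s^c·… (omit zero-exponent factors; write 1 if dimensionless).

S = 1/Ω (conductance is reciprocal resistance),
    = kg⁻¹·m⁻²·s³·A².
So S² = kg⁻²·m⁻⁴·s⁶·A⁴.
T = Wb/m² (flux density = flux per area),
    = kg·s⁻²·A⁻¹.
Combining: S²·T = (kg⁻²·m⁻⁴·s⁶·A⁴) · (kg·s⁻²·A⁻¹) = kg⁻¹·m⁻⁴·s⁴·A³.

kg⁻¹·m⁻⁴·s⁴·A³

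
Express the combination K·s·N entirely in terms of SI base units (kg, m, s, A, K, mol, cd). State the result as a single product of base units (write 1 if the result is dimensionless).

N = kg·m·s⁻².
Combining: K·s·N = K · s · (kg·m·s⁻²) = kg·m·s⁻¹·K.

kg·m·s⁻¹·K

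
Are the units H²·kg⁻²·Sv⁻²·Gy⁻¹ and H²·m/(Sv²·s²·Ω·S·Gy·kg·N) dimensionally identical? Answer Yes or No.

Left side:
  H = kg·m²·s⁻²·A⁻².
  So H² = kg²·m⁴·s⁻⁴·A⁻⁴.
  Sv = m²·s⁻².
  So Sv⁻² = m⁻⁴·s⁴.
  Gy = m²·s⁻².
  So Gy⁻¹ = m⁻²·s².
  Combining: H²·kg⁻²·Sv⁻²·Gy⁻¹ = (kg²·m⁴·s⁻⁴·A⁻⁴) · kg⁻² · (m⁻⁴·s⁴) · (m⁻²·s²) = m⁻²·s²·A⁻⁴.
Right side:
  Sv = m²·s⁻².
  So Sv⁻² = m⁻⁴·s⁴.
  Ω = kg·m²·s⁻³·A⁻².
  So Ω⁻¹ = kg⁻¹·m⁻²·s³·A².
  S = kg⁻¹·m⁻²·s³·A².
  So S⁻¹ = kg·m²·s⁻³·A⁻².
  Gy = m²·s⁻².
  So Gy⁻¹ = m⁻²·s².
  H = kg·m²·s⁻²·A⁻².
  So H² = kg²·m⁴·s⁻⁴·A⁻⁴.
  N = kg·m·s⁻².
  So N⁻¹ = kg⁻¹·m⁻¹·s².
  Combining: Sv⁻²·s⁻²·Ω⁻¹·S⁻¹·Gy⁻¹·H²·kg⁻¹·m·N⁻¹ = (m⁻⁴·s⁴) · s⁻² · (kg⁻¹·m⁻²·s³·A²) · (kg·m²·s⁻³·A⁻²) · (m⁻²·s²) · (kg²·m⁴·s⁻⁴·A⁻⁴) · kg⁻¹ · m · (kg⁻¹·m⁻¹·s²) = m⁻²·s²·A⁻⁴.
Both reduce to m⁻²·s²·A⁻⁴.

Yes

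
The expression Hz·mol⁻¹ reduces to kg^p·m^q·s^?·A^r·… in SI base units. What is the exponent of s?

-1

Hz = s⁻¹.
Combining: Hz·mol⁻¹ = s⁻¹ · mol⁻¹ = s⁻¹·mol⁻¹.
The exponent of s is -1.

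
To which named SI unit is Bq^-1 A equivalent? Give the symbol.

Bq = s⁻¹.
So Bq⁻¹ = s.
Combining: Bq⁻¹·A = s · A = s·A.
s·A is the base-SI form of the coulomb.

C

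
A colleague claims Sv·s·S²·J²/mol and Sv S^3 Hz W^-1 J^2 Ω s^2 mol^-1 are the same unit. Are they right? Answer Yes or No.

No

Left side:
  Sv = m²·s⁻².
  S = kg⁻¹·m⁻²·s³·A².
  So S² = kg⁻²·m⁻⁴·s⁶·A⁴.
  J = kg·m²·s⁻².
  So J² = kg²·m⁴·s⁻⁴.
  Combining: Sv·s·S²·J²·mol⁻¹ = (m²·s⁻²) · s · (kg⁻²·m⁻⁴·s⁶·A⁴) · (kg²·m⁴·s⁻⁴) · mol⁻¹ = m²·s·A⁴·mol⁻¹.
Right side:
  Sv = J/kg (equivalent dose = energy per mass),
      = m²·s⁻².
  S = 1/Ω (conductance is reciprocal resistance),
      = kg⁻¹·m⁻²·s³·A².
  So S³ = kg⁻³·m⁻⁶·s⁹·A⁶.
  Hz = 1/s = s⁻¹ (frequency is cycles per second).
  W = J/s (power = energy per time),
      = kg·m²·s⁻³.
  So W⁻¹ = kg⁻¹·m⁻²·s³.
  J = N·m (work = force × distance),
      = kg·m²·s⁻².
  So J² = kg²·m⁴·s⁻⁴.
  Ω = V/A (resistance = voltage per current),
      = kg·m²·s⁻³·A⁻².
  Combining: Sv·S³·Hz·W⁻¹·J²·Ω·s²·mol⁻¹ = (m²·s⁻²) · (kg⁻³·m⁻⁶·s⁹·A⁶) · s⁻¹ · (kg⁻¹·m⁻²·s³) · (kg²·m⁴·s⁻⁴) · (kg·m²·s⁻³·A⁻²) · s² · mol⁻¹ = kg⁻¹·s⁴·A⁴·mol⁻¹.
Left is m²·s·A⁴·mol⁻¹; right is kg⁻¹·s⁴·A⁴·mol⁻¹ — different.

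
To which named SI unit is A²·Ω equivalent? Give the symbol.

W

Ω = V/A (resistance = voltage per current),
    = kg·m²·s⁻³·A⁻².
Combining: A²·Ω = A² · (kg·m²·s⁻³·A⁻²) = kg·m²·s⁻³.
kg·m²·s⁻³ is the base-SI form of the watt.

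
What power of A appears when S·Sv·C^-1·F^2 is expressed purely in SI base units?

S = kg⁻¹·m⁻²·s³·A².
Sv = m²·s⁻².
C = s·A.
So C⁻¹ = s⁻¹·A⁻¹.
F = kg⁻¹·m⁻²·s⁴·A².
So F² = kg⁻²·m⁻⁴·s⁸·A⁴.
Combining: S·Sv·C⁻¹·F² = (kg⁻¹·m⁻²·s³·A²) · (m²·s⁻²) · (s⁻¹·A⁻¹) · (kg⁻²·m⁻⁴·s⁸·A⁴) = kg⁻³·m⁻⁴·s⁸·A⁵.
The exponent of A is 5.

5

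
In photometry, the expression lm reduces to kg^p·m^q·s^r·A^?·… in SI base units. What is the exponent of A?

lm = cd.
The exponent of A is 0.

0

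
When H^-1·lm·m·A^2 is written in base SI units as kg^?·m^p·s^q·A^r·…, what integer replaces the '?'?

H = Wb/A (inductance = flux per current),
    = kg·m²·s⁻²·A⁻².
So H⁻¹ = kg⁻¹·m⁻²·s²·A².
lm = cd·sr = cd (luminous flux; sr is dimensionless).
Combining: H⁻¹·lm·m·A² = (kg⁻¹·m⁻²·s²·A²) · cd · m · A² = kg⁻¹·m⁻¹·s²·A⁴·cd.
The exponent of kg is -1.

-1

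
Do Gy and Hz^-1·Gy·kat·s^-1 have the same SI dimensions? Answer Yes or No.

Left side:
  Gy = m²·s⁻².
Right side:
  Hz = s⁻¹.
  So Hz⁻¹ = s.
  Gy = m²·s⁻².
  kat = s⁻¹·mol.
  Combining: Hz⁻¹·Gy·kat·s⁻¹ = s · (m²·s⁻²) · (s⁻¹·mol) · s⁻¹ = m²·s⁻³·mol.
Left is m²·s⁻²; right is m²·s⁻³·mol — different.

No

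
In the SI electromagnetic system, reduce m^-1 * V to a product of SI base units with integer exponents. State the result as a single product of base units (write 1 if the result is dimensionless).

kg·m·s⁻³·A⁻¹

V = W/A (potential = power per current),
    = kg·m²·s⁻³·A⁻¹.
Combining: m⁻¹·V = m⁻¹ · (kg·m²·s⁻³·A⁻¹) = kg·m·s⁻³·A⁻¹.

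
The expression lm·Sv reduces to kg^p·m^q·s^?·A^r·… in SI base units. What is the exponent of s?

-2

lm = cd·sr = cd (luminous flux; sr is dimensionless).
Sv = J/kg (equivalent dose = energy per mass),
    = m²·s⁻².
Combining: lm·Sv = cd · (m²·s⁻²) = m²·s⁻²·cd.
The exponent of s is -2.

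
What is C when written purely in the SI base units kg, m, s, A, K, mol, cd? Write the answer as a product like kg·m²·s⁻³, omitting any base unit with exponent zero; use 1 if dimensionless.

s·A

C = s·A.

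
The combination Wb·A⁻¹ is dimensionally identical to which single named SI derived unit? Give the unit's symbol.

Wb = kg·m²·s⁻²·A⁻¹.
Combining: Wb·A⁻¹ = (kg·m²·s⁻²·A⁻¹) · A⁻¹ = kg·m²·s⁻²·A⁻².
kg·m²·s⁻²·A⁻² is the base-SI form of the henry.

H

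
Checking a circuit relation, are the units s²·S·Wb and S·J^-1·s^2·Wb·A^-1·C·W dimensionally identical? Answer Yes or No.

Yes

Left side:
  S = 1/Ω (conductance is reciprocal resistance),
      = kg⁻¹·m⁻²·s³·A².
  Wb = V·s (flux: a volt is a weber per second),
      = kg·m²·s⁻²·A⁻¹.
  Combining: s²·S·Wb = s² · (kg⁻¹·m⁻²·s³·A²) · (kg·m²·s⁻²·A⁻¹) = s³·A.
Right side:
  S = kg⁻¹·m⁻²·s³·A².
  J = kg·m²·s⁻².
  So J⁻¹ = kg⁻¹·m⁻²·s².
  Wb = kg·m²·s⁻²·A⁻¹.
  C = s·A.
  W = kg·m²·s⁻³.
  Combining: S·J⁻¹·s²·Wb·A⁻¹·C·W = (kg⁻¹·m⁻²·s³·A²) · (kg⁻¹·m⁻²·s²) · s² · (kg·m²·s⁻²·A⁻¹) · A⁻¹ · (s·A) · (kg·m²·s⁻³) = s³·A.
Both reduce to s³·A.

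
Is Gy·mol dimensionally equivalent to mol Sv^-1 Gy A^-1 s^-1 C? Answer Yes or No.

No

Left side:
  Gy = J/kg (absorbed dose = energy per mass),
      = m²·s⁻².
  Combining: Gy·mol = (m²·s⁻²) · mol = m²·s⁻²·mol.
Right side:
  Sv = J/kg (equivalent dose = energy per mass),
      = m²·s⁻².
  So Sv⁻¹ = m⁻²·s².
  Gy = J/kg (absorbed dose = energy per mass),
      = m²·s⁻².
  C = A·s = s·A (charge = current × time).
  Combining: mol·Sv⁻¹·Gy·A⁻¹·s⁻¹·C = mol · (m⁻²·s²) · (m²·s⁻²) · A⁻¹ · s⁻¹ · (s·A) = mol.
Left is m²·s⁻²·mol; right is mol — different.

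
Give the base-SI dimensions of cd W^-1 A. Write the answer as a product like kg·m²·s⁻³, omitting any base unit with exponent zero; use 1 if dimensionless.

kg⁻¹·m⁻²·s³·A·cd

W = kg·m²·s⁻³.
So W⁻¹ = kg⁻¹·m⁻²·s³.
Combining: cd·W⁻¹·A = cd · (kg⁻¹·m⁻²·s³) · A = kg⁻¹·m⁻²·s³·A·cd.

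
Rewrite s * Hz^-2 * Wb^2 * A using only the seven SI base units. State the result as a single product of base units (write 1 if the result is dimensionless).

kg²·m⁴·s⁻¹·A⁻¹

Hz = s⁻¹.
So Hz⁻² = s².
Wb = kg·m²·s⁻²·A⁻¹.
So Wb² = kg²·m⁴·s⁻⁴·A⁻².
Combining: s·Hz⁻²·Wb²·A = s · s² · (kg²·m⁴·s⁻⁴·A⁻²) · A = kg²·m⁴·s⁻¹·A⁻¹.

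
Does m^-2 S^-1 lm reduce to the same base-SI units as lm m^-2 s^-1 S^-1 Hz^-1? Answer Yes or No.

Left side:
  S = 1/Ω (conductance is reciprocal resistance),
      = kg⁻¹·m⁻²·s³·A².
  So S⁻¹ = kg·m²·s⁻³·A⁻².
  lm = cd·sr = cd (luminous flux; sr is dimensionless).
  Combining: m⁻²·S⁻¹·lm = m⁻² · (kg·m²·s⁻³·A⁻²) · cd = kg·s⁻³·A⁻²·cd.
Right side:
  lm = cd.
  S = kg⁻¹·m⁻²·s³·A².
  So S⁻¹ = kg·m²·s⁻³·A⁻².
  Hz = s⁻¹.
  So Hz⁻¹ = s.
  Combining: lm·m⁻²·s⁻¹·S⁻¹·Hz⁻¹ = cd · m⁻² · s⁻¹ · (kg·m²·s⁻³·A⁻²) · s = kg·s⁻³·A⁻²·cd.
Both reduce to kg·s⁻³·A⁻²·cd.

Yes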